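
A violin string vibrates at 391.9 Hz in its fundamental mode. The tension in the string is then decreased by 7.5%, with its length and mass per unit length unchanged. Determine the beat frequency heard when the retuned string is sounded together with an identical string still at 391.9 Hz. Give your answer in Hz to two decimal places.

For a string, f ∝ √T, so the new frequency is 391.9·√0.925 = 376.9174 Hz.
f_beat = |376.9174 − 391.9| = 14.98 Hz.

14.98 Hz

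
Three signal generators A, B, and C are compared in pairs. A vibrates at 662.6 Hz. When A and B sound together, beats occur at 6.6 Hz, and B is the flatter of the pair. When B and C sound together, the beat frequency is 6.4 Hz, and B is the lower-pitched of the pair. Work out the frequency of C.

662.4 Hz

B is below A, so f_B = 662.6 − 6.6 = 656 Hz.
C is above B, so f_C = 656 + 6.4 = 662.4 Hz.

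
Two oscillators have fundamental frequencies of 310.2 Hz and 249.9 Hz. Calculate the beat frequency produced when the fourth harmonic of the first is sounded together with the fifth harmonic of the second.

8.7 Hz

Fourth harmonic of the first: 4·310.2 = 1240.8 Hz.
Fifth harmonic of the second: 5·249.9 = 1249.5 Hz.
f_beat = |1240.8 − 1249.5| = 8.7 Hz.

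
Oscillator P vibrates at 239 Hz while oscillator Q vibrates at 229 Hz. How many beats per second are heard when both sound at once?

10 Hz

The beat frequency equals the magnitude of the frequency difference.
|239 − 229| = 10 Hz.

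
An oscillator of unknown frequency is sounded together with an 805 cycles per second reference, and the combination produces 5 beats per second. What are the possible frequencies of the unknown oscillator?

|f − 805| = 5, so f = 805 ± 5.

800 Hz or 810 Hz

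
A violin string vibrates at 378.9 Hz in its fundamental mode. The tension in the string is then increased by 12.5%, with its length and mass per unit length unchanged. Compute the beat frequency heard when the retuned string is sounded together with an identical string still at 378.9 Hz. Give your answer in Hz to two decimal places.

22.98 Hz

For a string, f ∝ √T, so the new frequency is 378.9·√1.125 = 401.8841 Hz.
f_beat = |401.8841 − 378.9| = 22.98 Hz.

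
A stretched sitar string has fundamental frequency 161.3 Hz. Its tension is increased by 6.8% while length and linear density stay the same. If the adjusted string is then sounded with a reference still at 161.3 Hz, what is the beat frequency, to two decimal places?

For a string, f ∝ √T, so the new frequency is 161.3·√1.068 = 166.6940 Hz.
f_beat = |166.6940 − 161.3| = 5.39 Hz.

5.39 Hz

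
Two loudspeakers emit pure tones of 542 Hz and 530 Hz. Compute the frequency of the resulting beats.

Beats arise from superposition of two nearby frequencies; the beat rate is |f₁ − f₂|.
|542 − 530| = 12 Hz.

12 Hz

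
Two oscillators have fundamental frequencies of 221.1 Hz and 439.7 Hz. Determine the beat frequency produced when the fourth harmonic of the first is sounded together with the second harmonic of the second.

Fourth harmonic of the first: 4·221.1 = 884.4 Hz.
Second harmonic of the second: 2·439.7 = 879.4 Hz.
f_beat = |884.4 − 879.4| = 5.0 Hz.

5.0 Hz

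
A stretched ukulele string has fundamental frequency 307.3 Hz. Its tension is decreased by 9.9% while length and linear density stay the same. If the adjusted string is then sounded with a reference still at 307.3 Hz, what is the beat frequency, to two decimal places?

For a string, f ∝ √T, so the new frequency is 307.3·√0.901 = 291.6923 Hz.
f_beat = |291.6923 − 307.3| = 15.61 Hz.

15.61 Hz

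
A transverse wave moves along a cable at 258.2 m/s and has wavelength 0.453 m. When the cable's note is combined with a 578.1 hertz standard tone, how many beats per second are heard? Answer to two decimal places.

Source frequency f = v/λ = 258.2/0.453 = 569.9779 Hz.
f_beat = |569.9779 − 578.1| = 8.12 Hz.

8.12 Hz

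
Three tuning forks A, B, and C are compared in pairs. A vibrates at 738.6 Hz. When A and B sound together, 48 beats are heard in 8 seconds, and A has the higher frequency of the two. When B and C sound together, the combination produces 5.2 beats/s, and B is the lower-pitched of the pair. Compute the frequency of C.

737.8 Hz

A–B: Beat frequency = 48/8 = 6 Hz.
B is below A, so f_B = 738.6 − 6 = 732.6 Hz.
C is above B, so f_C = 732.6 + 5.2 = 737.8 Hz.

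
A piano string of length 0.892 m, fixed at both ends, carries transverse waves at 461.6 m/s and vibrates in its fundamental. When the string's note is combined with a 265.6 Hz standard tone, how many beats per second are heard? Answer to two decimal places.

For a string fixed at both ends, f_n = n·v/(2L) = 1·461.6/(2·0.892) = 258.7444 Hz.
f_beat = |258.7444 − 265.6| = 6.86 Hz.

6.86 Hz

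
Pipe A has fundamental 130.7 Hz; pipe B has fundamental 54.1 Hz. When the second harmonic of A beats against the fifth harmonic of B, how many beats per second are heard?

9.1 Hz

Second harmonic of the first: 2·130.7 = 261.4 Hz.
Fifth harmonic of the second: 5·54.1 = 270.5 Hz.
f_beat = |261.4 − 270.5| = 9.1 Hz.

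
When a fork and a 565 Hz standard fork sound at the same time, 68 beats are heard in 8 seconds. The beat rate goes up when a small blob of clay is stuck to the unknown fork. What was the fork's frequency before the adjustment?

Beat frequency = 68/8 = 8.5 Hz.
|f − 565| = 8.5, so the fork was at either 556.5 Hz or 573.5 Hz.
Adding mass to a fork lowers its frequency; the adjustment lowers the fork's frequency.
The beat rate rose, so the adjustment moved the fork further from 565 Hz — it was already below the reference.

556.5 Hz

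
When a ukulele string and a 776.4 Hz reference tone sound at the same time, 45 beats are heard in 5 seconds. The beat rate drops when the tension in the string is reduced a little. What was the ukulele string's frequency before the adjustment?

Beat frequency = 45/5 = 9 Hz.
|f − 776.4| = 9, so the ukulele string was at either 767.4 Hz or 785.4 Hz.
Lower tension means lower frequency; the adjustment lowers the ukulele string's frequency.
The beat rate fell, so the adjustment moved the ukulele string toward 776.4 Hz — it must have started above the reference.

785.4 Hz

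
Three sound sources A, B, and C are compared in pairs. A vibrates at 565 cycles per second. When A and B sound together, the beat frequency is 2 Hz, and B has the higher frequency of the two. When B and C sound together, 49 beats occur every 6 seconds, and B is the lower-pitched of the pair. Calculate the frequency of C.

B is above A, so f_B = 565 + 2 = 567 Hz.
B–C: Beat frequency = 49/6 = 8.1667 Hz.
C is above B, so f_C = 567 + 8.1667 = 575.1667 Hz.

575.1667 Hz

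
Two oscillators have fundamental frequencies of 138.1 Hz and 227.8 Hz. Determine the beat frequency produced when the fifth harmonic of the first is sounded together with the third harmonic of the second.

Fifth harmonic of the first: 5·138.1 = 690.5 Hz.
Third harmonic of the second: 3·227.8 = 683.4 Hz.
f_beat = |690.5 − 683.4| = 7.1 Hz.

7.1 Hz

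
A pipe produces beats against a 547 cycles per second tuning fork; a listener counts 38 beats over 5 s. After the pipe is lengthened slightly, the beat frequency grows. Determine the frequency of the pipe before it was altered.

539.4 Hz

Beat frequency = 38/5 = 7.6 Hz.
|f − 547| = 7.6, so the pipe was at either 539.4 Hz or 554.6 Hz.
A longer pipe has a lower fundamental; the adjustment lowers the pipe's frequency.
The beat rate rose, so the adjustment moved the pipe further from 547 Hz — it was already below the reference.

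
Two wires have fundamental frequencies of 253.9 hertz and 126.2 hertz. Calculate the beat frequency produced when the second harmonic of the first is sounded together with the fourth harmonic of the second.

Second harmonic of the first: 2·253.9 = 507.8 Hz.
Fourth harmonic of the second: 4·126.2 = 504.8 Hz.
f_beat = |507.8 − 504.8| = 3.0 Hz.

3.0 Hz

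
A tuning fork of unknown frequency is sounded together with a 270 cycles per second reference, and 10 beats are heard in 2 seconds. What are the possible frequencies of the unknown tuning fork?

Beat frequency = 10/2 = 5 Hz.
|f − 270| = 5, so f = 270 ± 5.

265 Hz or 275 Hz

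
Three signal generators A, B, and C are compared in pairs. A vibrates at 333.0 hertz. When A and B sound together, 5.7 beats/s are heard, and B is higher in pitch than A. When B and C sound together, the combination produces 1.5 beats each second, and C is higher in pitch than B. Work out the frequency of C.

340.2 Hz

B is above A, so f_B = 333.0 + 5.7 = 338.7 Hz.
C is above B, so f_C = 338.7 + 1.5 = 340.2 Hz.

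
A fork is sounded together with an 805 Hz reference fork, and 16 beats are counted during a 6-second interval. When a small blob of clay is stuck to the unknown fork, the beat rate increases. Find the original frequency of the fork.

802.3333 Hz

Beat frequency = 16/6 = 2.6667 Hz.
|f − 805| = 2.6667, so the fork was at either 802.3333 Hz or 807.6667 Hz.
Adding mass to a fork lowers its frequency; the adjustment lowers the fork's frequency.
The beat rate rose, so the adjustment moved the fork further from 805 Hz — it was already below the reference.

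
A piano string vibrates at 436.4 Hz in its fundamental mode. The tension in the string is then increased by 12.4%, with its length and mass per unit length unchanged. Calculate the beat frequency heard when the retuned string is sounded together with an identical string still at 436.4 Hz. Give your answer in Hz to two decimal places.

26.27 Hz

For a string, f ∝ √T, so the new frequency is 436.4·√1.124 = 462.6663 Hz.
f_beat = |462.6663 − 436.4| = 26.27 Hz.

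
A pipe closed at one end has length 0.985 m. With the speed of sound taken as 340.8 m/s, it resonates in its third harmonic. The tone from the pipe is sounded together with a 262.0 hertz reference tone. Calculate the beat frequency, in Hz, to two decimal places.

2.51 Hz

Closed pipe (odd harmonics): f_n = n·v/(4L) = 3·340.8/(4·0.985) = 259.4924 Hz.
f_beat = |259.4924 − 262.0| = 2.51 Hz.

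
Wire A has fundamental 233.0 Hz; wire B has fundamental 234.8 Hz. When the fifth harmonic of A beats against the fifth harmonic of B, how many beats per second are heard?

Fifth harmonic of the first: 5·233.0 = 1165.0 Hz.
Fifth harmonic of the second: 5·234.8 = 1174.0 Hz.
f_beat = |1165.0 − 1174.0| = 9.0 Hz.

9.0 Hz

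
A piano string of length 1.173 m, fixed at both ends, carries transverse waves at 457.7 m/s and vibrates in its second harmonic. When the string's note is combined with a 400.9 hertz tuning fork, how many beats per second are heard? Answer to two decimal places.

For a string fixed at both ends, f_n = n·v/(2L) = 2·457.7/(2·1.173) = 390.1961 Hz.
f_beat = |390.1961 − 400.9| = 10.70 Hz.

10.70 Hz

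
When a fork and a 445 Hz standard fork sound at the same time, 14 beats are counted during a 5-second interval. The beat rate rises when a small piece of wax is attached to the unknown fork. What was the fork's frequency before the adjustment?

442.2 Hz

Beat frequency = 14/5 = 2.8 Hz.
|f − 445| = 2.8, so the fork was at either 442.2 Hz or 447.8 Hz.
Loading a fork with wax lowers its frequency; the adjustment lowers the fork's frequency.
The beat rate rose, so the adjustment moved the fork further from 445 Hz — it was already below the reference.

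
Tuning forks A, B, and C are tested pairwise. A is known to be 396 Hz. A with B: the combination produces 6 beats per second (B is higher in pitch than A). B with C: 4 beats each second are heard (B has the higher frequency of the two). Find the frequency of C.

398 Hz

B is above A, so f_B = 396 + 6 = 402 Hz.
C is below B, so f_C = 402 − 4 = 398 Hz.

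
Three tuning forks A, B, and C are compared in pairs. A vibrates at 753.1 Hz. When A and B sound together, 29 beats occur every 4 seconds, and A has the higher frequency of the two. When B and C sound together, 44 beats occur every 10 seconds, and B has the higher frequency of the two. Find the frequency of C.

741.45 Hz

A–B: Beat frequency = 29/4 = 7.25 Hz.
B is below A, so f_B = 753.1 − 7.25 = 745.85 Hz.
B–C: Beat frequency = 44/10 = 4.4 Hz.
C is below B, so f_C = 745.85 − 4.4 = 741.45 Hz.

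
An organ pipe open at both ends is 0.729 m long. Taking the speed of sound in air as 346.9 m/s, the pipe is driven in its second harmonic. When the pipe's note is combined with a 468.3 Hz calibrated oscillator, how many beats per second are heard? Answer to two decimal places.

7.56 Hz

Open pipe: f_n = n·v/(2L) = 2·346.9/(2·0.729) = 475.8573 Hz.
f_beat = |475.8573 − 468.3| = 7.56 Hz.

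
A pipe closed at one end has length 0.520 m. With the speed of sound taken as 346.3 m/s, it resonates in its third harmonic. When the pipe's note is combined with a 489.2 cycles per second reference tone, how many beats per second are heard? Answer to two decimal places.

Closed pipe (odd harmonics): f_n = n·v/(4L) = 3·346.3/(4·0.520) = 499.4712 Hz.
f_beat = |499.4712 − 489.2| = 10.27 Hz.

10.27 Hz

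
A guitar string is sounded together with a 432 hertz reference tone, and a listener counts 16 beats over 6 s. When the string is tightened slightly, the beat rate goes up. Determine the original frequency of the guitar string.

434.6667 Hz

Beat frequency = 16/6 = 2.6667 Hz.
|f − 432| = 2.6667, so the guitar string was at either 429.3333 Hz or 434.6667 Hz.
Increasing tension raises a string's frequency; the adjustment raises the guitar string's frequency.
The beat rate rose, so the adjustment moved the guitar string further from 432 Hz — it was already above the reference.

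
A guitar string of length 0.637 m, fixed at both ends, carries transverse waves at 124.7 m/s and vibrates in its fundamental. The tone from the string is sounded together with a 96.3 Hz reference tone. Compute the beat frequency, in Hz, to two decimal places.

For a string fixed at both ends, f_n = n·v/(2L) = 1·124.7/(2·0.637) = 97.8807 Hz.
f_beat = |97.8807 − 96.3| = 1.58 Hz.

1.58 Hz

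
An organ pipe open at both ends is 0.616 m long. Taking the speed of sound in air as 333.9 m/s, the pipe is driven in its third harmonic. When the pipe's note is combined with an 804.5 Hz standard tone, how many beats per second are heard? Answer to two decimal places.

Open pipe: f_n = n·v/(2L) = 3·333.9/(2·0.616) = 813.0682 Hz.
f_beat = |813.0682 − 804.5| = 8.57 Hz.

8.57 Hz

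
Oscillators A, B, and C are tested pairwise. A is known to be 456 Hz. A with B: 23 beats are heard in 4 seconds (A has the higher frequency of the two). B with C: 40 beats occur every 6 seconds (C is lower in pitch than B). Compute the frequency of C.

A–B: Beat frequency = 23/4 = 5.75 Hz.
B is below A, so f_B = 456 − 5.75 = 450.25 Hz.
B–C: Beat frequency = 40/6 = 6.6667 Hz.
C is below B, so f_C = 450.25 − 6.6667 = 443.5833 Hz.

443.5833 Hz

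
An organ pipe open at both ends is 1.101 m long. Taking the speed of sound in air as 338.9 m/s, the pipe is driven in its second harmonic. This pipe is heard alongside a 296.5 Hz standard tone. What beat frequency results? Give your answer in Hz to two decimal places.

Open pipe: f_n = n·v/(2L) = 2·338.9/(2·1.101) = 307.8111 Hz.
f_beat = |307.8111 − 296.5| = 11.31 Hz.

11.31 Hz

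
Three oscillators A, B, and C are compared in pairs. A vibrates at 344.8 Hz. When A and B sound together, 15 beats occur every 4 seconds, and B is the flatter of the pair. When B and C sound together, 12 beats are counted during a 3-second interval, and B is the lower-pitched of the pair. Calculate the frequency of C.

A–B: Beat frequency = 15/4 = 3.75 Hz.
B is below A, so f_B = 344.8 − 3.75 = 341.05 Hz.
B–C: Beat frequency = 12/3 = 4 Hz.
C is above B, so f_C = 341.05 + 4 = 345.05 Hz.

345.05 Hz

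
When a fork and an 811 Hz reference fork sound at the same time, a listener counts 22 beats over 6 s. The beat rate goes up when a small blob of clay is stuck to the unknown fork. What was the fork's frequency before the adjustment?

807.3333 Hz

Beat frequency = 22/6 = 3.6667 Hz.
|f − 811| = 3.6667, so the fork was at either 807.3333 Hz or 814.6667 Hz.
Adding mass to a fork lowers its frequency; the adjustment lowers the fork's frequency.
The beat rate rose, so the adjustment moved the fork further from 811 Hz — it was already below the reference.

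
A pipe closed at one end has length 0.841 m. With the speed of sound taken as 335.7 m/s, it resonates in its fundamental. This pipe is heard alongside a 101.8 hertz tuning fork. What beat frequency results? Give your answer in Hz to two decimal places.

2.01 Hz

Closed pipe (odd harmonics): f_n = n·v/(4L) = 1·335.7/(4·0.841) = 99.7919 Hz.
f_beat = |99.7919 − 101.8| = 2.01 Hz.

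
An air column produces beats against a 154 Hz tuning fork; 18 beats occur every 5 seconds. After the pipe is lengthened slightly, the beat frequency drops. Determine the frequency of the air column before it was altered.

157.6 Hz

Beat frequency = 18/5 = 3.6 Hz.
|f − 154| = 3.6, so the air column was at either 150.4 Hz or 157.6 Hz.
A longer pipe has a lower fundamental; the adjustment lowers the air column's frequency.
The beat rate fell, so the adjustment moved the air column toward 154 Hz — it must have started above the reference.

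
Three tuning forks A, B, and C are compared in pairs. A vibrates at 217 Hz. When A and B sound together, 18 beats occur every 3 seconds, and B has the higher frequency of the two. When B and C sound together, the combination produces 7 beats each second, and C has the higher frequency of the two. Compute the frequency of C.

A–B: Beat frequency = 18/3 = 6 Hz.
B is above A, so f_B = 217 + 6 = 223 Hz.
C is above B, so f_C = 223 + 7 = 230 Hz.

230 Hz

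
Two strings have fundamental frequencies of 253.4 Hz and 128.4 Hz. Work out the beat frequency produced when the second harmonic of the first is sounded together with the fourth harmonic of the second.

6.8 Hz

Second harmonic of the first: 2·253.4 = 506.8 Hz.
Fourth harmonic of the second: 4·128.4 = 513.6 Hz.
f_beat = |506.8 − 513.6| = 6.8 Hz.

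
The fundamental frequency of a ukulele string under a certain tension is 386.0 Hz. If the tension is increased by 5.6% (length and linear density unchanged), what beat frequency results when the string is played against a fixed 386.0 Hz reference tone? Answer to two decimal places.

For a string, f ∝ √T, so the new frequency is 386.0·√1.056 = 396.6608 Hz.
f_beat = |396.6608 − 386.0| = 10.66 Hz.

10.66 Hz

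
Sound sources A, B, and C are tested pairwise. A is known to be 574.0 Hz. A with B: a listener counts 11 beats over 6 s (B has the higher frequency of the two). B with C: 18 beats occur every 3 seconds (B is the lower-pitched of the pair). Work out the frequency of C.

581.8333 Hz

A–B: Beat frequency = 11/6 = 1.8333 Hz.
B is above A, so f_B = 574.0 + 1.8333 = 575.8333 Hz.
B–C: Beat frequency = 18/3 = 6 Hz.
C is above B, so f_C = 575.8333 + 6 = 581.8333 Hz.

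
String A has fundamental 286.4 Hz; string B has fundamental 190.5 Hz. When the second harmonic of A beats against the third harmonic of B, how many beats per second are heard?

1.3 Hz

Second harmonic of the first: 2·286.4 = 572.8 Hz.
Third harmonic of the second: 3·190.5 = 571.5 Hz.
f_beat = |572.8 − 571.5| = 1.3 Hz.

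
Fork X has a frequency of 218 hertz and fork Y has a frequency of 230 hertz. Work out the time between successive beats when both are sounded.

f_beat = |218 − 230| = 12 Hz.
Beat period T = 1 / f_beat = 1 / 12 s.

0.083 s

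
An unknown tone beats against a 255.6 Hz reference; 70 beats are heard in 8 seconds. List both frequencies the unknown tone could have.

246.85 Hz or 264.35 Hz

Beat frequency = 70/8 = 8.75 Hz.
|f − 255.6| = 8.75, so f = 255.6 ± 8.75.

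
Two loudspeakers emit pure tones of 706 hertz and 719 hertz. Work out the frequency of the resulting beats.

Beats arise from superposition of two nearby frequencies; the beat rate is |f₁ − f₂|.
|706 − 719| = 13 Hz.

13 Hz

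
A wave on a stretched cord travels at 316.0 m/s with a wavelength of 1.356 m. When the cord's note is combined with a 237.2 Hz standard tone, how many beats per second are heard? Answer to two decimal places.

Source frequency f = v/λ = 316.0/1.356 = 233.0383 Hz.
f_beat = |233.0383 − 237.2| = 4.16 Hz.

4.16 Hz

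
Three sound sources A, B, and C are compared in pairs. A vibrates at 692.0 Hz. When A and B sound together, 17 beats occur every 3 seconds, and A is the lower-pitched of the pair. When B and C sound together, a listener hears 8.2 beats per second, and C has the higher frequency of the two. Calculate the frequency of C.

A–B: Beat frequency = 17/3 = 5.6667 Hz.
B is above A, so f_B = 692.0 + 5.6667 = 697.6667 Hz.
C is above B, so f_C = 697.6667 + 8.2 = 705.8667 Hz.

705.8667 Hz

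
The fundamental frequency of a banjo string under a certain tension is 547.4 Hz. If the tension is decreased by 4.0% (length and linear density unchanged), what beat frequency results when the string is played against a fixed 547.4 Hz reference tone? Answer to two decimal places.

11.06 Hz

For a string, f ∝ √T, so the new frequency is 547.4·√0.960 = 536.3403 Hz.
f_beat = |536.3403 − 547.4| = 11.06 Hz.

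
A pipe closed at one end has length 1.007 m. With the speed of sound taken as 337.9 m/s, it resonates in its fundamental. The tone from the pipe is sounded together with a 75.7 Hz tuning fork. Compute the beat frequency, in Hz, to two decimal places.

Closed pipe (odd harmonics): f_n = n·v/(4L) = 1·337.9/(4·1.007) = 83.8878 Hz.
f_beat = |83.8878 − 75.7| = 8.19 Hz.

8.19 Hz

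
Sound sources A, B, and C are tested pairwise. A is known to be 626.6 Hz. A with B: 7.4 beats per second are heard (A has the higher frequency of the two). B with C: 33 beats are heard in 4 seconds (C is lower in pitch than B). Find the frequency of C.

B is below A, so f_B = 626.6 − 7.4 = 619.2 Hz.
B–C: Beat frequency = 33/4 = 8.25 Hz.
C is below B, so f_C = 619.2 − 8.25 = 610.95 Hz.

610.95 Hz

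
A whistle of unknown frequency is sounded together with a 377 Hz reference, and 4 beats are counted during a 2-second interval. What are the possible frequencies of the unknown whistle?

375 Hz or 379 Hz

Beat frequency = 4/2 = 2 Hz.
|f − 377| = 2, so f = 377 ± 2.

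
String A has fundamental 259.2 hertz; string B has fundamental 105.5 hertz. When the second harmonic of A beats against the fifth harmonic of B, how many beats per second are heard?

Second harmonic of the first: 2·259.2 = 518.4 Hz.
Fifth harmonic of the second: 5·105.5 = 527.5 Hz.
f_beat = |518.4 − 527.5| = 9.1 Hz.

9.1 Hz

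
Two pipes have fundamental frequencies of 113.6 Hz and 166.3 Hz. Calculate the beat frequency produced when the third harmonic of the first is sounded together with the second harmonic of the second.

8.2 Hz

Third harmonic of the first: 3·113.6 = 340.8 Hz.
Second harmonic of the second: 2·166.3 = 332.6 Hz.
f_beat = |340.8 − 332.6| = 8.2 Hz.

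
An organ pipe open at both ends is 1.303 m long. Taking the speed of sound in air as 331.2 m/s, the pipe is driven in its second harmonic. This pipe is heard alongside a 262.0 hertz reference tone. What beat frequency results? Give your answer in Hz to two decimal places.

Open pipe: f_n = n·v/(2L) = 2·331.2/(2·1.303) = 254.1827 Hz.
f_beat = |254.1827 − 262.0| = 7.82 Hz.

7.82 Hz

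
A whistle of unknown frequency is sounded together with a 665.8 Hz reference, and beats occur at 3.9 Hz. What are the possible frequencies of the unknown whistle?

|f − 665.8| = 3.9, so f = 665.8 ± 3.9.

661.9 Hz or 669.7 Hz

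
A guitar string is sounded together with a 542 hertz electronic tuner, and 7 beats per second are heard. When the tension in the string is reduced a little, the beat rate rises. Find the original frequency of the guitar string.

535 Hz

|f − 542| = 7, so the guitar string was at either 535 Hz or 549 Hz.
Lower tension means lower frequency; the adjustment lowers the guitar string's frequency.
The beat rate rose, so the adjustment moved the guitar string further from 542 Hz — it was already below the reference.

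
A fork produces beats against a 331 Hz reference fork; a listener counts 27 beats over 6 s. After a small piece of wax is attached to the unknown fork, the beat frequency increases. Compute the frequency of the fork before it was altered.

Beat frequency = 27/6 = 4.5 Hz.
|f − 331| = 4.5, so the fork was at either 326.5 Hz or 335.5 Hz.
Loading a fork with wax lowers its frequency; the adjustment lowers the fork's frequency.
The beat rate rose, so the adjustment moved the fork further from 331 Hz — it was already below the reference.

326.5 Hz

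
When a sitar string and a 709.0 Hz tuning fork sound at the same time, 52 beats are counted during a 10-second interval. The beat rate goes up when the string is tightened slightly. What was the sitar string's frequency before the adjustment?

714.2 Hz

Beat frequency = 52/10 = 5.2 Hz.
|f − 709.0| = 5.2, so the sitar string was at either 703.8 Hz or 714.2 Hz.
Increasing tension raises a string's frequency; the adjustment raises the sitar string's frequency.
The beat rate rose, so the adjustment moved the sitar string further from 709.0 Hz — it was already above the reference.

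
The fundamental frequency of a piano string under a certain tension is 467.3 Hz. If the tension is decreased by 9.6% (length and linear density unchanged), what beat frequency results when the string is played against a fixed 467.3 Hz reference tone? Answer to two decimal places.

For a string, f ∝ √T, so the new frequency is 467.3·√0.904 = 444.3038 Hz.
f_beat = |444.3038 − 467.3| = 23.00 Hz.

23.00 Hz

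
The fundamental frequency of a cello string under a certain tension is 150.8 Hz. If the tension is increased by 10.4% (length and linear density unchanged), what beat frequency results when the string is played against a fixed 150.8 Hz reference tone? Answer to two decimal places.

7.65 Hz

For a string, f ∝ √T, so the new frequency is 150.8·√1.104 = 158.4477 Hz.
f_beat = |158.4477 − 150.8| = 7.65 Hz.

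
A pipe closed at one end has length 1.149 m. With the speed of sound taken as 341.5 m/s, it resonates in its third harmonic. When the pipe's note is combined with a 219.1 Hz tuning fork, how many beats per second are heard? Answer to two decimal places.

3.81 Hz

Closed pipe (odd harmonics): f_n = n·v/(4L) = 3·341.5/(4·1.149) = 222.9112 Hz.
f_beat = |222.9112 − 219.1| = 3.81 Hz.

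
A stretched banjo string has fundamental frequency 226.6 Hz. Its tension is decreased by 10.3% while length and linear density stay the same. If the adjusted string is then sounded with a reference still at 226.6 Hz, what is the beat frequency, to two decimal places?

For a string, f ∝ √T, so the new frequency is 226.6·√0.897 = 214.6131 Hz.
f_beat = |214.6131 − 226.6| = 11.99 Hz.

11.99 Hz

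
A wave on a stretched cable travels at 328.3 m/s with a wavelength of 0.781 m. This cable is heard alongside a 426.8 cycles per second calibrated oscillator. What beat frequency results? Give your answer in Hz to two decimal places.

Source frequency f = v/λ = 328.3/0.781 = 420.3585 Hz.
f_beat = |420.3585 − 426.8| = 6.44 Hz.

6.44 Hz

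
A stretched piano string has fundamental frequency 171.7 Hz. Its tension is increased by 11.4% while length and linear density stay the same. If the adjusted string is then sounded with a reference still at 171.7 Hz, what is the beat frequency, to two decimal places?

9.52 Hz

For a string, f ∝ √T, so the new frequency is 171.7·√1.114 = 181.2228 Hz.
f_beat = |181.2228 − 171.7| = 9.52 Hz.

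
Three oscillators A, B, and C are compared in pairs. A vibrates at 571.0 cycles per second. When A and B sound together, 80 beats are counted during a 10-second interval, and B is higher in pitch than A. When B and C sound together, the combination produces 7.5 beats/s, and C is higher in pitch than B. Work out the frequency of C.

A–B: Beat frequency = 80/10 = 8 Hz.
B is above A, so f_B = 571.0 + 8 = 579 Hz.
C is above B, so f_C = 579 + 7.5 = 586.5 Hz.

586.5 Hz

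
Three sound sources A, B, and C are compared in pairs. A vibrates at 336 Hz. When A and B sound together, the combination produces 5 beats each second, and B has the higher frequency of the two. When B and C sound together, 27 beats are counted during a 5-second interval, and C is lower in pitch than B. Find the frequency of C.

335.6 Hz

B is above A, so f_B = 336 + 5 = 341 Hz.
B–C: Beat frequency = 27/5 = 5.4 Hz.
C is below B, so f_C = 341 − 5.4 = 335.6 Hz.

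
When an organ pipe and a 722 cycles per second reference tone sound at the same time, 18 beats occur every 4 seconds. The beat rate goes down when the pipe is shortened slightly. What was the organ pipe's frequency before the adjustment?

Beat frequency = 18/4 = 4.5 Hz.
|f − 722| = 4.5, so the organ pipe was at either 717.5 Hz or 726.5 Hz.
A shorter pipe has a higher fundamental; the adjustment raises the organ pipe's frequency.
The beat rate fell, so the adjustment moved the organ pipe toward 722 Hz — it must have started below the reference.

717.5 Hz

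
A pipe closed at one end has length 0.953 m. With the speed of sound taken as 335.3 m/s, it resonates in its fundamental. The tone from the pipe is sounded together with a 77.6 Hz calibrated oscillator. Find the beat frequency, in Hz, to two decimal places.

Closed pipe (odd harmonics): f_n = n·v/(4L) = 1·335.3/(4·0.953) = 87.9591 Hz.
f_beat = |87.9591 − 77.6| = 10.36 Hz.

10.36 Hz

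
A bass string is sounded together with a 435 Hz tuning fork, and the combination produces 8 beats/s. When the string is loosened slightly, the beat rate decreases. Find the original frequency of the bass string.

443 Hz

|f − 435| = 8, so the bass string was at either 427 Hz or 443 Hz.
Reducing tension lowers a string's frequency; the adjustment lowers the bass string's frequency.
The beat rate fell, so the adjustment moved the bass string toward 435 Hz — it must have started above the reference.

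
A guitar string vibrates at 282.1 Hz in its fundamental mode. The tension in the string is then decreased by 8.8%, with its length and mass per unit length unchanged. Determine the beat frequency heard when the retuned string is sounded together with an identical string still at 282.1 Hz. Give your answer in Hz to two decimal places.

12.70 Hz

For a string, f ∝ √T, so the new frequency is 282.1·√0.912 = 269.4018 Hz.
f_beat = |269.4018 − 282.1| = 12.70 Hz.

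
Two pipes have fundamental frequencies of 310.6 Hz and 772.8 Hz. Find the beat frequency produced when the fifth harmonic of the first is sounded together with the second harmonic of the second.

7.4 Hz

Fifth harmonic of the first: 5·310.6 = 1553.0 Hz.
Second harmonic of the second: 2·772.8 = 1545.6 Hz.
f_beat = |1553.0 − 1545.6| = 7.4 Hz.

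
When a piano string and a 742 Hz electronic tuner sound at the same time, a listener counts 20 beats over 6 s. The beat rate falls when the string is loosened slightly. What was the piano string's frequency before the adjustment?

Beat frequency = 20/6 = 3.3333 Hz.
|f − 742| = 3.3333, so the piano string was at either 738.6667 Hz or 745.3333 Hz.
Reducing tension lowers a string's frequency; the adjustment lowers the piano string's frequency.
The beat rate fell, so the adjustment moved the piano string toward 742 Hz — it must have started above the reference.

745.3333 Hz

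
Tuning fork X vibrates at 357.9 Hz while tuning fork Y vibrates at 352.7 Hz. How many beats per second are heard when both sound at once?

5.2 Hz

Beats arise from superposition of two nearby frequencies; the beat rate is |f₁ − f₂|.
|357.9 − 352.7| = 5.2 Hz.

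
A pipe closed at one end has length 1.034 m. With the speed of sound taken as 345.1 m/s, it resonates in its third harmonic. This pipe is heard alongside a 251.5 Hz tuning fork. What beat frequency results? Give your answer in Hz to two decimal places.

Closed pipe (odd harmonics): f_n = n·v/(4L) = 3·345.1/(4·1.034) = 250.3143 Hz.
f_beat = |250.3143 − 251.5| = 1.19 Hz.

1.19 Hz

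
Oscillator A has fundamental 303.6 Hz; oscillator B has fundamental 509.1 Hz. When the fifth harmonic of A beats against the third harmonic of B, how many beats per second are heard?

9.3 Hz

Fifth harmonic of the first: 5·303.6 = 1518.0 Hz.
Third harmonic of the second: 3·509.1 = 1527.3 Hz.
f_beat = |1518.0 − 1527.3| = 9.3 Hz.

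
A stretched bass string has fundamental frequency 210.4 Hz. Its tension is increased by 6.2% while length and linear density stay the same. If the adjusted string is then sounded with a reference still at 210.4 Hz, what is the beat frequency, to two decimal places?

For a string, f ∝ √T, so the new frequency is 210.4·√1.062 = 216.8243 Hz.
f_beat = |216.8243 − 210.4| = 6.42 Hz.

6.42 Hz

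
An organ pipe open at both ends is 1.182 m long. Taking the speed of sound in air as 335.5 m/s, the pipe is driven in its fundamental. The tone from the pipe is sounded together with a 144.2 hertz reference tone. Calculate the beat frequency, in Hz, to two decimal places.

Open pipe: f_n = n·v/(2L) = 1·335.5/(2·1.182) = 141.9205 Hz.
f_beat = |141.9205 − 144.2| = 2.28 Hz.

2.28 Hz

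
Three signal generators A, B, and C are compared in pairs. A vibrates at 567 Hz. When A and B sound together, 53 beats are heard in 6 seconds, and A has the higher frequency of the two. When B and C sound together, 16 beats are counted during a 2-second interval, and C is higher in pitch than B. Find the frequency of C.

A–B: Beat frequency = 53/6 = 8.8333 Hz.
B is below A, so f_B = 567 − 8.8333 = 558.1667 Hz.
B–C: Beat frequency = 16/2 = 8 Hz.
C is above B, so f_C = 558.1667 + 8 = 566.1667 Hz.

566.1667 Hz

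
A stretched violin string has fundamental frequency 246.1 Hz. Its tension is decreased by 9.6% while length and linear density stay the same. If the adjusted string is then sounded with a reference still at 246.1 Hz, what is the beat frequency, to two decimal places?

12.11 Hz

For a string, f ∝ √T, so the new frequency is 246.1·√0.904 = 233.9892 Hz.
f_beat = |233.9892 − 246.1| = 12.11 Hz.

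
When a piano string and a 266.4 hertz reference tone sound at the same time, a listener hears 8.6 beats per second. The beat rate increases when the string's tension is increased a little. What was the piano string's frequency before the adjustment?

275 Hz

|f − 266.4| = 8.6, so the piano string was at either 257.8 Hz or 275 Hz.
Higher tension means higher frequency; the adjustment raises the piano string's frequency.
The beat rate rose, so the adjustment moved the piano string further from 266.4 Hz — it was already above the reference.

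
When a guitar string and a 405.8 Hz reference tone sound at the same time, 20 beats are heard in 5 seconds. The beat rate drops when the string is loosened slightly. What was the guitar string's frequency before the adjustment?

Beat frequency = 20/5 = 4 Hz.
|f − 405.8| = 4, so the guitar string was at either 401.8 Hz or 409.8 Hz.
Reducing tension lowers a string's frequency; the adjustment lowers the guitar string's frequency.
The beat rate fell, so the adjustment moved the guitar string toward 405.8 Hz — it must have started above the reference.

409.8 Hz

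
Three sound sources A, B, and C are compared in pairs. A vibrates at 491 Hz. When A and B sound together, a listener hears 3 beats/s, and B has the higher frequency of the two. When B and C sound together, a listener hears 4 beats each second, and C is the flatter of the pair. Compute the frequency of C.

B is above A, so f_B = 491 + 3 = 494 Hz.
C is below B, so f_C = 494 − 4 = 490 Hz.

490 Hz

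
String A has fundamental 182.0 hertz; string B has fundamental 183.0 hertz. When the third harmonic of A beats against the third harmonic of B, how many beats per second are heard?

3.0 Hz

Third harmonic of the first: 3·182.0 = 546.0 Hz.
Third harmonic of the second: 3·183.0 = 549.0 Hz.
f_beat = |546.0 − 549.0| = 3.0 Hz.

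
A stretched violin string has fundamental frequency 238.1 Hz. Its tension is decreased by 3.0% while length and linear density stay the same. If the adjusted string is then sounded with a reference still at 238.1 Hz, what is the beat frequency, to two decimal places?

For a string, f ∝ √T, so the new frequency is 238.1·√0.970 = 234.5013 Hz.
f_beat = |234.5013 − 238.1| = 3.60 Hz.

3.60 Hz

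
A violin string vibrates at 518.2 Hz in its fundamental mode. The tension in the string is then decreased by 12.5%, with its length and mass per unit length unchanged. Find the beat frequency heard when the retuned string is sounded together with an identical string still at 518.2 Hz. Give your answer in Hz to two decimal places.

33.47 Hz

For a string, f ∝ √T, so the new frequency is 518.2·√0.875 = 484.7317 Hz.
f_beat = |484.7317 − 518.2| = 33.47 Hz.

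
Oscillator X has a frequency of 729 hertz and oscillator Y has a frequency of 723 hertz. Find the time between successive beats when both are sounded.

0.167 s

f_beat = |729 − 723| = 6 Hz.
Beat period T = 1 / f_beat = 1 / 6 s.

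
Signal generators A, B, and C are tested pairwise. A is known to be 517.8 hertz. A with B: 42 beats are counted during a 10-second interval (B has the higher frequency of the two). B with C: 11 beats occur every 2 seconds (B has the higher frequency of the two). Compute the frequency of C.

516.5 Hz

A–B: Beat frequency = 42/10 = 4.2 Hz.
B is above A, so f_B = 517.8 + 4.2 = 522 Hz.
B–C: Beat frequency = 11/2 = 5.5 Hz.
C is below B, so f_C = 522 − 5.5 = 516.5 Hz.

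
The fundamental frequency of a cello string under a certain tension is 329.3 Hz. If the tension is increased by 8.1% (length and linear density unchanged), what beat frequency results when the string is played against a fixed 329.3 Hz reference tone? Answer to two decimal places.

13.08 Hz

For a string, f ∝ √T, so the new frequency is 329.3·√1.081 = 342.3770 Hz.
f_beat = |342.3770 − 329.3| = 13.08 Hz.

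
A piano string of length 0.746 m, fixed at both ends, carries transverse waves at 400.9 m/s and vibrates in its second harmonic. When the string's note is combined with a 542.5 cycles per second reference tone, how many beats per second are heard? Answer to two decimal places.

5.10 Hz

For a string fixed at both ends, f_n = n·v/(2L) = 2·400.9/(2·0.746) = 537.3995 Hz.
f_beat = |537.3995 − 542.5| = 5.10 Hz.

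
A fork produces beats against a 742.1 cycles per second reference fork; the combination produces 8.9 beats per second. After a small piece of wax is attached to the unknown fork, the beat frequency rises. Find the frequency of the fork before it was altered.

|f − 742.1| = 8.9, so the fork was at either 733.2 Hz or 751 Hz.
Loading a fork with wax lowers its frequency; the adjustment lowers the fork's frequency.
The beat rate rose, so the adjustment moved the fork further from 742.1 Hz — it was already below the reference.

733.2 Hz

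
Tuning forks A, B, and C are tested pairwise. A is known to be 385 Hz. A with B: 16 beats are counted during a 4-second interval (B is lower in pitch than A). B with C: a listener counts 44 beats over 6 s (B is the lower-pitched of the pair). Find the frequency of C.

388.3333 Hz

A–B: Beat frequency = 16/4 = 4 Hz.
B is below A, so f_B = 385 − 4 = 381 Hz.
B–C: Beat frequency = 44/6 = 7.3333 Hz.
C is above B, so f_C = 381 + 7.3333 = 388.3333 Hz.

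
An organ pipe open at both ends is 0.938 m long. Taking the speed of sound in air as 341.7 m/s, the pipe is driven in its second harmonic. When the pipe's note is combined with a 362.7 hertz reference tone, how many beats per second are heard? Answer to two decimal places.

Open pipe: f_n = n·v/(2L) = 2·341.7/(2·0.938) = 364.2857 Hz.
f_beat = |364.2857 − 362.7| = 1.59 Hz.

1.59 Hz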